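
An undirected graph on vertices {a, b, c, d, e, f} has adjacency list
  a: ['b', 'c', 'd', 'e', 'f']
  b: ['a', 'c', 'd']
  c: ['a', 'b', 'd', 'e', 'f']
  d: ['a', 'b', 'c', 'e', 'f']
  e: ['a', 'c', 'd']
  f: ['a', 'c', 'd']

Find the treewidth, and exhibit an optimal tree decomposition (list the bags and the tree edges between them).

Every bag has size at most 4, so the width is 4 − 1 = 3 and tw(G) ≤ 3. For the lower bound, the 4 vertices {a, c, d, e} are pairwise adjacent, and any tree decomposition puts a clique entirely inside one bag — forcing width ≥ 3. Therefore the treewidth is 3.

Treewidth 3.
One such decomposition:
Bags: B1 = {a, c, d, e}  B2 = {a, b, c, d}  B3 = {a, c, d, f}
Tree: B1–B2, B1–B3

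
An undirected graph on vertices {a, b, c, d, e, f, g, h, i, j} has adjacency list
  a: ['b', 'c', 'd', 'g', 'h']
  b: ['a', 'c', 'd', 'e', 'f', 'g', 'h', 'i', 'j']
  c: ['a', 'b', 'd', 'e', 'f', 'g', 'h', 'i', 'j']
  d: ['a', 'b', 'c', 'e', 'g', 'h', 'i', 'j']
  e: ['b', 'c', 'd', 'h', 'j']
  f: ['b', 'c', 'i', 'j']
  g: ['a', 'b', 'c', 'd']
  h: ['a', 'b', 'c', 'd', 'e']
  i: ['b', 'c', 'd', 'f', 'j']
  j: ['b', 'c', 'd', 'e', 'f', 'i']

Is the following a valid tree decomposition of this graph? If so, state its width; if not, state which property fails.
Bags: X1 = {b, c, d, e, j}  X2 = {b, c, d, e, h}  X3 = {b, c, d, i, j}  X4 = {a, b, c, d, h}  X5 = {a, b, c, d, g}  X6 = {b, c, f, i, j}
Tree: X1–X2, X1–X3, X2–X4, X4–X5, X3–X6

Every vertex of G appears in some bag (union = {a, b, c, d, e, f, g, h, i, j}); every edge is covered by a bag; and for each vertex v the set of bags containing v is connected in the bag tree. The decomposition is therefore valid. The largest bag has 5 vertices, so the width is 4.

Yes; width 4.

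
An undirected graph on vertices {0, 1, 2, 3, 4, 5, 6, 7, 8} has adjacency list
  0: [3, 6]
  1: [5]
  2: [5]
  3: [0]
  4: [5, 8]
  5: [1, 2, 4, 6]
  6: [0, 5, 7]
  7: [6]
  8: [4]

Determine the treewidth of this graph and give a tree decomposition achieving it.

Treewidth 1.
One optimal decomposition is:
Bags: B1 = {2, 5}  B2 = {5, 6}  B3 = {0, 6}  B4 = {4, 5}  B5 = {1, 5}  B6 = {0, 3}  B7 = {6, 7}  B8 = {4, 8}
Tree: B1–B2, B2–B3, B2–B4, B4–B5, B3–B6, B3–B7, B4–B8

Every bag has size at most 2, so the width is 2 − 1 = 1 and tw(G) ≤ 1. Since G has at least one edge (e.g. 5–2), it is not an edgeless graph, so tw(G) ≥ 1. Hence tw(G) = 1 exactly.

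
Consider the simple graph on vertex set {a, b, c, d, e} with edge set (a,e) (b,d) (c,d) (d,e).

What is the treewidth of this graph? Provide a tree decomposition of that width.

Every bag has size at most 2, so the width is 2 − 1 = 1 and tw(G) ≤ 1. Since G has at least one edge (e.g. c–d), it is not an edgeless graph, so tw(G) ≥ 1. Combining the bounds, tw(G) = 1.

Treewidth 1.
One optimal decomposition is:
Bags: B1 = {c, d}  B2 = {b, d}  B3 = {d, e}  B4 = {a, e}
Tree: B1–B2, B2–B3, B3–B4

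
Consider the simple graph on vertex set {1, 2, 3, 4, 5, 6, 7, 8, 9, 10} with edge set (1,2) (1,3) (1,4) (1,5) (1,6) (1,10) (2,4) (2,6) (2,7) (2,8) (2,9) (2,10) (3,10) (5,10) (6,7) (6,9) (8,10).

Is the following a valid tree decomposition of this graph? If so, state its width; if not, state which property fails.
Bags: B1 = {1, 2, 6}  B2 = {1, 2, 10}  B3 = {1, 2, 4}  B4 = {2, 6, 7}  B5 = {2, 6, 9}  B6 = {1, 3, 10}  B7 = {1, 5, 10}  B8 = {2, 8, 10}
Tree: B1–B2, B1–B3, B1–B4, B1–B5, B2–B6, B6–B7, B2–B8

Every vertex of G appears in some bag (union = {1, 2, 3, 4, 5, 6, 7, 8, 9, 10}); every edge is covered by a bag; and for each vertex v the set of bags containing v is connected in the bag tree. The decomposition is therefore valid. The largest bag has 3 vertices, so the width is 2.

Yes; width 2.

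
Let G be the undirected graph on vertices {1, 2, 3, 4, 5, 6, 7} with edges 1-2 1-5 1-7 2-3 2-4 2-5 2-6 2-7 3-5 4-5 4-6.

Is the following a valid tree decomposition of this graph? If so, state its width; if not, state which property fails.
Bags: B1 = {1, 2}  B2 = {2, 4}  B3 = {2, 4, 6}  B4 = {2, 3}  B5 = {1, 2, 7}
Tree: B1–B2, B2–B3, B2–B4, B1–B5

A tree decomposition must satisfy three properties: every vertex lies in some bag; for every edge, both endpoints lie together in some bag; and for every vertex, the bags containing it form a connected subtree. Here vertex 5 appears in no bag, so the decomposition is invalid.

No — vertex 5 appears in no bag.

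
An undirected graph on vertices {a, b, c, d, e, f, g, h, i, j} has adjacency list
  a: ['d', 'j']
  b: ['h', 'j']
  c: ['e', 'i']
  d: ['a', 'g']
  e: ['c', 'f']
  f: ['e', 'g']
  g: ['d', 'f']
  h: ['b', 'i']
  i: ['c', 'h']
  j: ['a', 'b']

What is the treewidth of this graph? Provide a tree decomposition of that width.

Every bag has size at most 3, so the width is 3 − 1 = 2 and tw(G) ≤ 2. The edges c–i–h–b–j–a–d–g–f–e–c form a cycle, so G is not a tree and its treewidth is at least 2. Therefore the treewidth is 2.

Treewidth 2.
One optimal decomposition is:
Bags: B1 = {c, h, i}  B2 = {b, c, h}  B3 = {b, c, j}  B4 = {a, c, j}  B5 = {a, c, d}  B6 = {c, d, g}  B7 = {c, f, g}  B8 = {c, e, f}
Tree: B1–B2, B2–B3, B3–B4, B4–B5, B5–B6, B6–B7, B7–B8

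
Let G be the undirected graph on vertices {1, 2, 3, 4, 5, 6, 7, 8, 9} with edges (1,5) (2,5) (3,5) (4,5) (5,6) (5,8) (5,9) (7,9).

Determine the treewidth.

A width-1 tree decomposition is:
Bags: B1 = {4, 5}  B2 = {5, 6}  B3 = {5, 9}  B4 = {1, 5}  B5 = {7, 9}  B6 = {5, 8}  B7 = {2, 5}  B8 = {3, 5}
Tree: B1–B2, B2–B3, B2–B4, B3–B5, B3–B6, B6–B7, B4–B8
Each bag holds 2 vertices, so the decomposition has width 1, which upper-bounds the treewidth. G has an edge, so its treewidth is at least 1. Therefore the treewidth is 1.

1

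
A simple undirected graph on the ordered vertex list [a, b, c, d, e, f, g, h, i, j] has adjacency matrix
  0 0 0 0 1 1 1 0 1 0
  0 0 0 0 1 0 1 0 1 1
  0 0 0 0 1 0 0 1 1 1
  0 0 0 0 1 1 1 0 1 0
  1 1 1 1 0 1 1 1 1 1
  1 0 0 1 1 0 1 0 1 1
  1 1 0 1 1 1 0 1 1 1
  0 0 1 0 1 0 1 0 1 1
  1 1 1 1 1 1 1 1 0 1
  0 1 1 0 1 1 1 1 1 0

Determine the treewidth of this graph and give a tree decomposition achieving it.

Treewidth 4.
One such decomposition:
Bags: B1 = {a, e, f, g, i}  B2 = {e, f, g, i, j}  B3 = {e, g, h, i, j}  B4 = {b, e, g, i, j}  B5 = {c, e, h, i, j}  B6 = {d, e, f, g, i}
Tree: B1–B2, B2–B3, B3–B4, B3–B5, B2–B6

The largest bag has 5 vertices, giving width 4; this decomposition certifies tw(G) ≤ 4. Conversely, {e, g, h, i, j} is a clique of size 5, and the vertices of any clique must share a bag in every tree decomposition; so some bag has ≥ 5 vertices and tw(G) ≥ 4. Combining the bounds, tw(G) = 4.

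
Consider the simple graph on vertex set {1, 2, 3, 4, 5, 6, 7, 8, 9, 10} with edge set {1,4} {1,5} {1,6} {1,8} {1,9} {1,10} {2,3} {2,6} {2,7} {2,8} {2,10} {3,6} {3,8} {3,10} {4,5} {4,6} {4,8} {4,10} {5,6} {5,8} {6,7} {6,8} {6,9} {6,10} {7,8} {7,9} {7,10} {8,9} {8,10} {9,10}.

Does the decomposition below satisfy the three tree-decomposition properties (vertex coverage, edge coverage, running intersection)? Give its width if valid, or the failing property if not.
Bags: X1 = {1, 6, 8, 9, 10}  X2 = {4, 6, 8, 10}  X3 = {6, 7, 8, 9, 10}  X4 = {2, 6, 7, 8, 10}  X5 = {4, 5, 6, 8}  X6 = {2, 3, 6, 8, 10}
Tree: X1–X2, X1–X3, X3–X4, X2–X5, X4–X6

No — edge (1,4) lies in no bag.

A tree decomposition must satisfy three properties: every vertex lies in some bag; for every edge, both endpoints lie together in some bag; and for every vertex, the bags containing it form a connected subtree. Here edge (1,4) lies in no bag, so the decomposition is invalid.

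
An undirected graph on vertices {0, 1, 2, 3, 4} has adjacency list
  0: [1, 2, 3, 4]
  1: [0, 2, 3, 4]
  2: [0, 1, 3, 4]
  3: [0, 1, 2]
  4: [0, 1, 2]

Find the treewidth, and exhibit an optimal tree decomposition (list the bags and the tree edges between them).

Treewidth 3.
Bags: B1 = {0, 1, 2, 3}  B2 = {0, 1, 2, 4}
Tree: B1–B2

Each bag holds 4 vertices, so the decomposition has width 3, which upper-bounds the treewidth. For the lower bound, the 4 vertices {0, 1, 2, 3} are pairwise adjacent, and any tree decomposition puts a clique entirely inside one bag — forcing width ≥ 3. Hence tw(G) = 3 exactly.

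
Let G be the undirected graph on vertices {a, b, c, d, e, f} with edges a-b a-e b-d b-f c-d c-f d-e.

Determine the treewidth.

A width-2 tree decomposition is:
Bags: B1 = {b, c, f}  B2 = {b, c, d}  B3 = {a, b, d}  B4 = {a, d, e}
Tree: B1–B2, B2–B3, B3–B4
Every bag has size at most 3, so the width is 3 − 1 = 2 and tw(G) ≤ 2. The edges f–c–d–b–f form a cycle, so G is not a tree and its treewidth is at least 2. The upper and lower bounds meet at 2, so that is the treewidth.

2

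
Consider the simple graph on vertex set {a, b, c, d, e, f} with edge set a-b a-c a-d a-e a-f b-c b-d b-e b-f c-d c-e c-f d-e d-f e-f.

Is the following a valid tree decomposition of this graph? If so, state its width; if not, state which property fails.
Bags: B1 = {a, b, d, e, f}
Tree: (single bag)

A tree decomposition must satisfy three properties: every vertex lies in some bag; for every edge, both endpoints lie together in some bag; and for every vertex, the bags containing it form a connected subtree. Here vertex c appears in no bag, so the decomposition is invalid.

No — vertex c appears in no bag.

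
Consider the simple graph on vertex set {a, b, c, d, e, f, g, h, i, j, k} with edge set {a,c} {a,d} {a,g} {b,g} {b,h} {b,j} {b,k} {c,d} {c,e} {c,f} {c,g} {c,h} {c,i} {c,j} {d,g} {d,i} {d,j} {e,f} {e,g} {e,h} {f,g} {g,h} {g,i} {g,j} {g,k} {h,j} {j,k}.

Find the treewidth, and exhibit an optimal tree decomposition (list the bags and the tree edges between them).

Every bag has size at most 4, so the width is 4 − 1 = 3 and tw(G) ≤ 3. Conversely, {c, d, g, j} is a clique of size 4, and the vertices of any clique must share a bag in every tree decomposition; so some bag has ≥ 4 vertices and tw(G) ≥ 3. The upper and lower bounds meet at 3, so that is the treewidth.

Treewidth 3.
Bags: B1 = {c, d, g, j}  B2 = {c, d, g, i}  B3 = {a, c, d, g}  B4 = {c, g, h, j}  B5 = {b, g, h, j}  B6 = {c, e, g, h}  B7 = {c, e, f, g}  B8 = {b, g, j, k}
Tree: B1–B2, B2–B3, B1–B4, B4–B5, B4–B6, B6–B7, B5–B8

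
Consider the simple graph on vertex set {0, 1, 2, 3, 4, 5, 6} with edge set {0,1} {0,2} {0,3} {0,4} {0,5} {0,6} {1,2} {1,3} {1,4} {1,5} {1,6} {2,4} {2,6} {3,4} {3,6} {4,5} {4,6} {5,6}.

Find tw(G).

4

A width-4 tree decomposition is:
Bags: B1 = {0, 1, 3, 4, 6}  B2 = {0, 1, 2, 4, 6}  B3 = {0, 1, 4, 5, 6}
Tree: B1–B2, B1–B3
Every bag has size at most 5, so the width is 5 − 1 = 4 and tw(G) ≤ 4. For the lower bound, the 5 vertices {0, 1, 2, 4, 6} are pairwise adjacent, and any tree decomposition puts a clique entirely inside one bag — forcing width ≥ 4. Therefore the treewidth is 4.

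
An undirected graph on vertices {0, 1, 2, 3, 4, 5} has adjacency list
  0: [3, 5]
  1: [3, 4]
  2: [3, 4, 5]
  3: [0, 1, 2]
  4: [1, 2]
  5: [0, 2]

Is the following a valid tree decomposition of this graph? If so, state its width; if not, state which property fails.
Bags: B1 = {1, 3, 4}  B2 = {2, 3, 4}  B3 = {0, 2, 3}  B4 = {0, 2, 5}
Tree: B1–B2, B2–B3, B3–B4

Yes; width 2.

Vertex coverage: the bags together contain {0, 1, 2, 3, 4, 5}, the full vertex set. Edge coverage: each edge of G has both endpoints in at least one bag. Running intersection: for every vertex, the bags containing it form a connected subtree. All three properties hold, so this is a valid tree decomposition of width max|bag| − 1 = 2, and hence tw(G) ≤ 2.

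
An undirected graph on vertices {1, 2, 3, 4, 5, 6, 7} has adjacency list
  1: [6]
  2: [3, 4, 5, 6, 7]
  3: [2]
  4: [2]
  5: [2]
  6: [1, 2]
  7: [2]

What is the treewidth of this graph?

A width-1 tree decomposition is:
Bags: B1 = {2, 4}  B2 = {2, 6}  B3 = {2, 3}  B4 = {2, 5}  B5 = {1, 6}  B6 = {2, 7}
Tree: B1–B2, B2–B3, B2–B4, B2–B5, B1–B6
Every bag has size at most 2, so the width is 2 − 1 = 1 and tw(G) ≤ 1. G has an edge, so its treewidth is at least 1. Therefore the treewidth is 1.

1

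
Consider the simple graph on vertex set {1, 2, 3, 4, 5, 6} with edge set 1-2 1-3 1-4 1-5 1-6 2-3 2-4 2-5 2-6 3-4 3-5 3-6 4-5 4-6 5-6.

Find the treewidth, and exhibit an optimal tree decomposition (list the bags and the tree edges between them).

Treewidth 5.
One optimal decomposition is:
Bags: B1 = {1, 2, 3, 4, 5, 6}
Tree: (single bag)

With just one bag of size 6, the width is 6 − 1 = 5, so tw(G) ≤ 5. For the lower bound, the 6 vertices {1, 2, 3, 4, 5, 6} are pairwise adjacent, and any tree decomposition puts a clique entirely inside one bag — forcing width ≥ 5. Hence tw(G) = 5 exactly.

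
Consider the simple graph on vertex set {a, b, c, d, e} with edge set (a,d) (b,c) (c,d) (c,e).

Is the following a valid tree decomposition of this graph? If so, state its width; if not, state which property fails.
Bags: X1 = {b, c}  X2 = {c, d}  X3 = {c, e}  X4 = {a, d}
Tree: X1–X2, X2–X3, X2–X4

Yes; width 1.

Vertex coverage: the bags together contain {a, b, c, d, e}, the full vertex set. Edge coverage: each edge of G has both endpoints in at least one bag. Running intersection: for every vertex, the bags containing it form a connected subtree. All three properties hold, so this is a valid tree decomposition of width max|bag| − 1 = 1, and hence tw(G) ≤ 1.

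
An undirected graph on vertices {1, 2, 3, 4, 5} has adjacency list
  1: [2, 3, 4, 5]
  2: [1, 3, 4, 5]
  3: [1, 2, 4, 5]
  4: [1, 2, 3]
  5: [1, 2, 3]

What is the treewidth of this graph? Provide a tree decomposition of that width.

Every bag has size at most 4, so the width is 4 − 1 = 3 and tw(G) ≤ 3. On the other hand G contains the 4-clique {1, 2, 3, 4}. A clique must lie in a single bag of any decomposition, so no decomposition can have width below 3. Therefore the treewidth is 3.

Treewidth 3.
One optimal decomposition is:
Bags: B1 = {1, 2, 3, 4}  B2 = {1, 2, 3, 5}
Tree: B1–B2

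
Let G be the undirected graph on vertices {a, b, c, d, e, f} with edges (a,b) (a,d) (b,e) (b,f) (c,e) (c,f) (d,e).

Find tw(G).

2

A width-2 tree decomposition is:
Bags: B1 = {a, d, e}  B2 = {a, b, e}  B3 = {b, c, e}  B4 = {b, c, f}
Tree: B1–B2, B2–B3, B3–B4
The largest bag has 3 vertices, giving width 2; this decomposition certifies tw(G) ≤ 2. The edges d–a–b–e–d form a cycle, so G is not a tree and its treewidth is at least 2. The upper and lower bounds meet at 2, so that is the treewidth.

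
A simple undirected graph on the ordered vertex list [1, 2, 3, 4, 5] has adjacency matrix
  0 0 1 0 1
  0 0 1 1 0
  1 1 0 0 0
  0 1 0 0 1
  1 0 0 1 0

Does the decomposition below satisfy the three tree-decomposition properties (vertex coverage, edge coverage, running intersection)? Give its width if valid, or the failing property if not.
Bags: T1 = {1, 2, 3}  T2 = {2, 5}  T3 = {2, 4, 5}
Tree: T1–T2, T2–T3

A tree decomposition must satisfy three properties: every vertex lies in some bag; for every edge, both endpoints lie together in some bag; and for every vertex, the bags containing it form a connected subtree. Here edge (1,5) lies in no bag, so the decomposition is invalid.

No — edge (1,5) lies in no bag.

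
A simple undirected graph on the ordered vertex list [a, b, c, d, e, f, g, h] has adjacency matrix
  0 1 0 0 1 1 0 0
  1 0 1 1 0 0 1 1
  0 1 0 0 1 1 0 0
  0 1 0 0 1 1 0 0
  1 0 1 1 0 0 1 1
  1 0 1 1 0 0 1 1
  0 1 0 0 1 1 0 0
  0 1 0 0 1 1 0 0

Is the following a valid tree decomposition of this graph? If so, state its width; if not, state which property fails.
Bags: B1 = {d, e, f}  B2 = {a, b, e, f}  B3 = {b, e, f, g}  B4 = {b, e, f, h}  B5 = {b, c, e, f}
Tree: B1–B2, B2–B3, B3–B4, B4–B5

A tree decomposition must satisfy three properties: every vertex lies in some bag; for every edge, both endpoints lie together in some bag; and for every vertex, the bags containing it form a connected subtree. Here edge (b,d) lies in no bag, so the decomposition is invalid.

No — edge (b,d) lies in no bag.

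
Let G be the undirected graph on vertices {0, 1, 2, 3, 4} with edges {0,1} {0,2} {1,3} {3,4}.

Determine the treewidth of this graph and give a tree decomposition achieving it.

Treewidth 1.
One such decomposition:
Bags: B1 = {0, 1}  B2 = {0, 2}  B3 = {1, 3}  B4 = {3, 4}
Tree: B1–B2, B1–B3, B3–B4

The largest bag has 2 vertices, giving width 1; this decomposition certifies tw(G) ≤ 1. Any graph with an edge has treewidth ≥ 1, and G has the edge 0–1. Therefore the treewidth is 1.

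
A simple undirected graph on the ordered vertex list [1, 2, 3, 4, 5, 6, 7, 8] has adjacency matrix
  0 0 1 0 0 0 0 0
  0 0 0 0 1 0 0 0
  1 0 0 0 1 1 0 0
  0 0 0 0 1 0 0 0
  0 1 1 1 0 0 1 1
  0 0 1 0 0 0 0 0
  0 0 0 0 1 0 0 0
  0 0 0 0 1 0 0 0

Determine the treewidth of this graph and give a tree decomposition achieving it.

Treewidth 1.
One optimal decomposition is:
Bags: B1 = {3, 5}  B2 = {2, 5}  B3 = {4, 5}  B4 = {1, 3}  B5 = {3, 6}  B6 = {5, 7}  B7 = {5, 8}
Tree: B1–B2, B2–B3, B1–B4, B4–B5, B2–B6, B6–B7

Every bag has size at most 2, so the width is 2 − 1 = 1 and tw(G) ≤ 1. Any graph with an edge has treewidth ≥ 1, and G has the edge 5–3. Therefore the treewidth is 1.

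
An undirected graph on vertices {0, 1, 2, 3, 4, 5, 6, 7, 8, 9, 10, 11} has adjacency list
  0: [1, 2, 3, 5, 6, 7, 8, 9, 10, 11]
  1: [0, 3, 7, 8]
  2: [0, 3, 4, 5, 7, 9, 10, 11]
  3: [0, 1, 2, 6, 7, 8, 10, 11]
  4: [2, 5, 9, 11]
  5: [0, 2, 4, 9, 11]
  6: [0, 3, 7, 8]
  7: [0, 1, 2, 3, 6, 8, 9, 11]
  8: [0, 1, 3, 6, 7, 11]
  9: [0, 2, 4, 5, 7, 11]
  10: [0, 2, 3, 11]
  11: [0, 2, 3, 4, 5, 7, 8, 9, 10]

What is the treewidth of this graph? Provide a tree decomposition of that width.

Every bag has size at most 5, so the width is 5 − 1 = 4 and tw(G) ≤ 4. For the lower bound, the 5 vertices {0, 2, 5, 9, 11} are pairwise adjacent, and any tree decomposition puts a clique entirely inside one bag — forcing width ≥ 4. The upper and lower bounds meet at 4, so that is the treewidth.

Treewidth 4.
One optimal decomposition is:
Bags: B1 = {0, 2, 3, 10, 11}  B2 = {0, 2, 3, 7, 11}  B3 = {0, 3, 7, 8, 11}  B4 = {0, 3, 6, 7, 8}  B5 = {0, 1, 3, 7, 8}  B6 = {0, 2, 7, 9, 11}  B7 = {0, 2, 5, 9, 11}  B8 = {2, 4, 5, 9, 11}
Tree: B1–B2, B2–B3, B3–B4, B3–B5, B2–B6, B6–B7, B7–B8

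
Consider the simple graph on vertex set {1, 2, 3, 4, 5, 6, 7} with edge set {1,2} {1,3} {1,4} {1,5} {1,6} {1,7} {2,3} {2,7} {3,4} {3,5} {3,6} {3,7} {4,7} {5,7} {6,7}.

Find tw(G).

3

A width-3 tree decomposition is:
Bags: B1 = {1, 3, 6, 7}  B2 = {1, 3, 4, 7}  B3 = {1, 2, 3, 7}  B4 = {1, 3, 5, 7}
Tree: B1–B2, B2–B3, B1–B4
Each bag holds 4 vertices, so the decomposition has width 3, which upper-bounds the treewidth. For the lower bound, the 4 vertices {1, 2, 3, 7} are pairwise adjacent, and any tree decomposition puts a clique entirely inside one bag — forcing width ≥ 3. Combining the bounds, tw(G) = 3.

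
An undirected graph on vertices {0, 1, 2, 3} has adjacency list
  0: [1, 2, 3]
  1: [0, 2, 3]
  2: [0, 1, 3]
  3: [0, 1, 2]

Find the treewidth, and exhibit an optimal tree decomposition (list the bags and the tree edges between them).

Treewidth 3.
One optimal decomposition is:
Bags: B1 = {0, 1, 2, 3}
Tree: (single bag)

A single bag containing all 4 vertices is trivially a valid decomposition of width 3. For the lower bound, the 4 vertices {0, 1, 2, 3} are pairwise adjacent, and any tree decomposition puts a clique entirely inside one bag — forcing width ≥ 3. Hence tw(G) = 3 exactly.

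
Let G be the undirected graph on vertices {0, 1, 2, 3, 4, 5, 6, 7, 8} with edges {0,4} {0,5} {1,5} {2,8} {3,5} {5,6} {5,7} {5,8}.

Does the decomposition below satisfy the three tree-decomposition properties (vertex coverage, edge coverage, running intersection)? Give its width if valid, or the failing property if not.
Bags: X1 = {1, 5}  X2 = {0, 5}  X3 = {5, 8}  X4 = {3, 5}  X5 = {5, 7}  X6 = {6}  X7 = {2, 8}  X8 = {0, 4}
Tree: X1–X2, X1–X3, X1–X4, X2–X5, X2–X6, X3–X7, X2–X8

No — edge (5,6) lies in no bag.

A tree decomposition must satisfy three properties: every vertex lies in some bag; for every edge, both endpoints lie together in some bag; and for every vertex, the bags containing it form a connected subtree. Here edge (5,6) lies in no bag, so the decomposition is invalid.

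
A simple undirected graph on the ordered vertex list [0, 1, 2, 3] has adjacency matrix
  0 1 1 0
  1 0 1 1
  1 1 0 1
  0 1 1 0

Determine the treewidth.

2

A width-2 tree decomposition is:
Bags: B1 = {0, 1, 2}  B2 = {1, 2, 3}
Tree: B1–B2
Every bag has size at most 3, so the width is 3 − 1 = 2 and tw(G) ≤ 2. On the other hand G contains the 3-clique {0, 1, 2}. A clique must lie in a single bag of any decomposition, so no decomposition can have width below 2. Therefore the treewidth is 2.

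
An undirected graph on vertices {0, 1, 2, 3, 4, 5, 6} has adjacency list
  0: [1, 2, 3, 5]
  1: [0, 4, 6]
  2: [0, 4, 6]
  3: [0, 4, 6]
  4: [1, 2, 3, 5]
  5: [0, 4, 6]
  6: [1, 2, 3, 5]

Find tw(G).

A width-3 tree decomposition is:
Bags: B1 = {0, 4, 5, 6}  B2 = {0, 1, 4, 6}  B3 = {0, 3, 4, 6}  B4 = {0, 2, 4, 6}
Tree: B1–B2, B2–B3, B3–B4
Every bag has size at most 4, so the width is 4 − 1 = 3 and tw(G) ≤ 3. For the lower bound: the 4 vertex sets {0,5}, {1,6}, {4}, {3} are disjoint, each induces a connected subgraph, and every pair is joined by at least one edge of G. Contracting each set to a single vertex therefore yields K_{4} as a minor, and since treewidth is minor-monotone, tw(G) ≥ tw(K_{4}) = 3. Hence tw(G) = 3 exactly.

3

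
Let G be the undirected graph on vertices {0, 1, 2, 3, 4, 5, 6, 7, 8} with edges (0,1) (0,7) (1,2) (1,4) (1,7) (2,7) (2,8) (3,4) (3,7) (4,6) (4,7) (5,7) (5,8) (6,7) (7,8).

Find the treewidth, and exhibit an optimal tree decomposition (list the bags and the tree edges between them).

Treewidth 2.
One such decomposition:
Bags: B1 = {1, 2, 7}  B2 = {2, 7, 8}  B3 = {0, 1, 7}  B4 = {1, 4, 7}  B5 = {3, 4, 7}  B6 = {5, 7, 8}  B7 = {4, 6, 7}
Tree: B1–B2, B1–B3, B1–B4, B4–B5, B2–B6, B5–B7

Every bag has size at most 3, so the width is 3 − 1 = 2 and tw(G) ≤ 2. On the other hand G contains the 3-clique {0, 1, 7}. A clique must lie in a single bag of any decomposition, so no decomposition can have width below 2. The upper and lower bounds meet at 2, so that is the treewidth.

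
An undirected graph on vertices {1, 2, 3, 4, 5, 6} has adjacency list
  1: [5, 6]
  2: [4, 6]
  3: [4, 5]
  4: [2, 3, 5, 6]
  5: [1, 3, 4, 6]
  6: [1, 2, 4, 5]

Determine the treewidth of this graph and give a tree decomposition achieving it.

Treewidth 2.
One optimal decomposition is:
Bags: B1 = {4, 5, 6}  B2 = {3, 4, 5}  B3 = {2, 4, 6}  B4 = {1, 5, 6}
Tree: B1–B2, B1–B3, B1–B4

The largest bag has 3 vertices, giving width 2; this decomposition certifies tw(G) ≤ 2. Conversely, {1, 5, 6} is a clique of size 3, and the vertices of any clique must share a bag in every tree decomposition; so some bag has ≥ 3 vertices and tw(G) ≥ 2. Therefore the treewidth is 2.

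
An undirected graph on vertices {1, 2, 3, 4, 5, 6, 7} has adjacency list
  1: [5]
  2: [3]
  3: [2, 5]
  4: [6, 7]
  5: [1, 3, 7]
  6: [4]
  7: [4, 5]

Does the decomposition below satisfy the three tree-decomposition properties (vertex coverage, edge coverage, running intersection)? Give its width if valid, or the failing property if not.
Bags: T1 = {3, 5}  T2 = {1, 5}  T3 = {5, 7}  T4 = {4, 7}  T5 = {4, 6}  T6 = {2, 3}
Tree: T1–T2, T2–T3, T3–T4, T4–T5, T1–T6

Checking the three conditions: (i) the bags cover all of {1, 2, 3, 4, 5, 6, 7}; (ii) for each edge, some bag contains both endpoints; (iii) the bags containing any fixed vertex form a subtree. All hold, so the decomposition is valid with width 2 − 1 = 1.

Yes; width 1.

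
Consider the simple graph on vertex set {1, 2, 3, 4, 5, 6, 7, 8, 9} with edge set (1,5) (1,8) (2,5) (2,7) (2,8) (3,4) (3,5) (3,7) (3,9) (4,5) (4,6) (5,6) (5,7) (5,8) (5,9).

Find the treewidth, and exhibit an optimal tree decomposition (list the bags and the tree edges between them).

Each bag holds 3 vertices, so the decomposition has width 2, which upper-bounds the treewidth. On the other hand G contains the 3-clique {1, 5, 8}. A clique must lie in a single bag of any decomposition, so no decomposition can have width below 2. The upper and lower bounds meet at 2, so that is the treewidth.

Treewidth 2.
One optimal decomposition is:
Bags: B1 = {2, 5, 7}  B2 = {3, 5, 7}  B3 = {3, 4, 5}  B4 = {2, 5, 8}  B5 = {4, 5, 6}  B6 = {1, 5, 8}  B7 = {3, 5, 9}
Tree: B1–B2, B2–B3, B1–B4, B3–B5, B4–B6, B3–B7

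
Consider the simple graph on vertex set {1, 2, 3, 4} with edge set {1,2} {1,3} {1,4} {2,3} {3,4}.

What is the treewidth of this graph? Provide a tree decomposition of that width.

Every bag has size at most 3, so the width is 3 − 1 = 2 and tw(G) ≤ 2. For the lower bound, the 3 vertices {1, 2, 3} are pairwise adjacent, and any tree decomposition puts a clique entirely inside one bag — forcing width ≥ 2. Combining the bounds, tw(G) = 2.

Treewidth 2.
One optimal decomposition is:
Bags: B1 = {1, 3, 4}  B2 = {1, 2, 3}
Tree: B1–B2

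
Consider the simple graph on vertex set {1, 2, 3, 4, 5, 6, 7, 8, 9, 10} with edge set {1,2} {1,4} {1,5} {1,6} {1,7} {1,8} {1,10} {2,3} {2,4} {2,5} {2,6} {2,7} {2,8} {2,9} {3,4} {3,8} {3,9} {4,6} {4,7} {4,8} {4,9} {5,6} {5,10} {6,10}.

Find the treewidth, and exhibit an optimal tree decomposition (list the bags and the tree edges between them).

Every bag has size at most 4, so the width is 4 − 1 = 3 and tw(G) ≤ 3. On the other hand G contains the 4-clique {1, 2, 4, 8}. A clique must lie in a single bag of any decomposition, so no decomposition can have width below 3. Hence tw(G) = 3 exactly.

Treewidth 3.
One such decomposition:
Bags: B1 = {1, 2, 4, 8}  B2 = {1, 2, 4, 6}  B3 = {1, 2, 5, 6}  B4 = {1, 2, 4, 7}  B5 = {2, 3, 4, 8}  B6 = {1, 5, 6, 10}  B7 = {2, 3, 4, 9}
Tree: B1–B2, B2–B3, B1–B4, B1–B5, B3–B6, B5–B7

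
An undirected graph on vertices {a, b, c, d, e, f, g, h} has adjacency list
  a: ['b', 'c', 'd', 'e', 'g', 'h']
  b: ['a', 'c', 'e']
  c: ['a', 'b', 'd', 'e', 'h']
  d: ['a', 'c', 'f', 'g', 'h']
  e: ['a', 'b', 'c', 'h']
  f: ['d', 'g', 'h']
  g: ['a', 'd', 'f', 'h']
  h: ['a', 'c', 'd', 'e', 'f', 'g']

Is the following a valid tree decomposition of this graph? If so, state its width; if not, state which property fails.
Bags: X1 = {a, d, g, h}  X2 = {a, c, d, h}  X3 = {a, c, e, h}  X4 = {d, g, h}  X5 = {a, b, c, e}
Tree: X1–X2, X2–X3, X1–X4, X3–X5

No — vertex f appears in no bag.

A tree decomposition must satisfy three properties: every vertex lies in some bag; for every edge, both endpoints lie together in some bag; and for every vertex, the bags containing it form a connected subtree. Here vertex f appears in no bag, so the decomposition is invalid.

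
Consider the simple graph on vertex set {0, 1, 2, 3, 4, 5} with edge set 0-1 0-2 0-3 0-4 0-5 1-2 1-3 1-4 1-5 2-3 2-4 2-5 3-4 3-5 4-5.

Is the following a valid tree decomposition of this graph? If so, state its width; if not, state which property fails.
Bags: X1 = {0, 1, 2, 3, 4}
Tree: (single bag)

A tree decomposition must satisfy three properties: every vertex lies in some bag; for every edge, both endpoints lie together in some bag; and for every vertex, the bags containing it form a connected subtree. Here vertex 5 appears in no bag, so the decomposition is invalid.

No — vertex 5 appears in no bag.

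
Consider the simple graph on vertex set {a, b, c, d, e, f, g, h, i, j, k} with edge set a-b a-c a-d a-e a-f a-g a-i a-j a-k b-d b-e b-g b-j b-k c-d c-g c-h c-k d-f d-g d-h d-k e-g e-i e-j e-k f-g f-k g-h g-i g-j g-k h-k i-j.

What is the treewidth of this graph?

A width-4 tree decomposition is:
Bags: B1 = {a, b, d, g, k}  B2 = {a, b, e, g, k}  B3 = {a, c, d, g, k}  B4 = {a, d, f, g, k}  B5 = {c, d, g, h, k}  B6 = {a, b, e, g, j}  B7 = {a, e, g, i, j}
Tree: B1–B2, B1–B3, B1–B4, B3–B5, B2–B6, B6–B7
Each bag holds 5 vertices, so the decomposition has width 4, which upper-bounds the treewidth. On the other hand G contains the 5-clique {c, d, g, h, k}. A clique must lie in a single bag of any decomposition, so no decomposition can have width below 4. Combining the bounds, tw(G) = 4.

4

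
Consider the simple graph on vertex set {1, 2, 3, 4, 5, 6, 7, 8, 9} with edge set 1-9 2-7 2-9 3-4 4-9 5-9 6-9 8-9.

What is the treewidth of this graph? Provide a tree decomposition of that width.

The largest bag has 2 vertices, giving width 1; this decomposition certifies tw(G) ≤ 1. G has an edge, so its treewidth is at least 1. The upper and lower bounds meet at 1, so that is the treewidth.

Treewidth 1.
One such decomposition:
Bags: B1 = {2, 9}  B2 = {5, 9}  B3 = {8, 9}  B4 = {4, 9}  B5 = {1, 9}  B6 = {3, 4}  B7 = {6, 9}  B8 = {2, 7}
Tree: B1–B2, B1–B3, B3–B4, B2–B5, B4–B6, B1–B7, B1–B8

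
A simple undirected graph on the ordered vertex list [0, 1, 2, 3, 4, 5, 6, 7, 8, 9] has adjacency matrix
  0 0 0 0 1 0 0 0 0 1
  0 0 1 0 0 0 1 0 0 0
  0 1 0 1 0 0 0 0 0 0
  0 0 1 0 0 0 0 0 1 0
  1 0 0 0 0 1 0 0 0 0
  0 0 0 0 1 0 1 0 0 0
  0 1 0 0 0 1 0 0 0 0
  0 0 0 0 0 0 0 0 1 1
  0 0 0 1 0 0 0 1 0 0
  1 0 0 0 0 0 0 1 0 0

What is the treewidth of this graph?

A width-2 tree decomposition is:
Bags: B1 = {4, 5, 6}  B2 = {1, 4, 6}  B3 = {1, 2, 4}  B4 = {2, 3, 4}  B5 = {3, 4, 8}  B6 = {4, 7, 8}  B7 = {4, 7, 9}  B8 = {0, 4, 9}
Tree: B1–B2, B2–B3, B3–B4, B4–B5, B5–B6, B6–B7, B7–B8
Each bag holds 3 vertices, so the decomposition has width 2, which upper-bounds the treewidth. The edges 4–5–6–1–2–3–8–7–9–0–4 form a cycle, so G is not a tree and its treewidth is at least 2. Combining the bounds, tw(G) = 2.

2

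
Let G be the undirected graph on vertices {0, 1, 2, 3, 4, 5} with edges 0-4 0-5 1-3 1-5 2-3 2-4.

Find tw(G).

2

A width-2 tree decomposition is:
Bags: B1 = {0, 2, 4}  B2 = {0, 2, 5}  B3 = {1, 2, 5}  B4 = {1, 2, 3}
Tree: B1–B2, B2–B3, B3–B4
Every bag has size at most 3, so the width is 3 − 1 = 2 and tw(G) ≤ 2. The edges 2–4–0–5–1–3–2 form a cycle, so G is not a tree and its treewidth is at least 2. Combining the bounds, tw(G) = 2.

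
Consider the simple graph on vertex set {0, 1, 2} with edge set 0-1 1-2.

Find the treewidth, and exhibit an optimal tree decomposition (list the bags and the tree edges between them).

Every bag has size at most 2, so the width is 2 − 1 = 1 and tw(G) ≤ 1. Any graph with an edge has treewidth ≥ 1, and G has the edge 1–2. Therefore the treewidth is 1.

Treewidth 1.
One optimal decomposition is:
Bags: B1 = {1, 2}  B2 = {0, 1}
Tree: B1–B2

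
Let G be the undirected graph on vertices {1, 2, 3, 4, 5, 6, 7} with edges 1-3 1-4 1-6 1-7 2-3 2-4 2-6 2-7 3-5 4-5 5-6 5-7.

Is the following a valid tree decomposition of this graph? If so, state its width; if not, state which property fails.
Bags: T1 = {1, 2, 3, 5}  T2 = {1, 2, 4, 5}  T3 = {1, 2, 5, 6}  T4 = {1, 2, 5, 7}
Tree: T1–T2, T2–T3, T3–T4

Vertex coverage: the bags together contain {1, 2, 3, 4, 5, 6, 7}, the full vertex set. Edge coverage: each edge of G has both endpoints in at least one bag. Running intersection: for every vertex, the bags containing it form a connected subtree. All three properties hold, so this is a valid tree decomposition of width max|bag| − 1 = 3, and hence tw(G) ≤ 3.

Yes; width 3.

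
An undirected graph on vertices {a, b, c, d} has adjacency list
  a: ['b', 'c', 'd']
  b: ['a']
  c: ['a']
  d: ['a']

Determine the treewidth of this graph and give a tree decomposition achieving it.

Every bag has size at most 2, so the width is 2 − 1 = 1 and tw(G) ≤ 1. Since G has at least one edge (e.g. c–a), it is not an edgeless graph, so tw(G) ≥ 1. Hence tw(G) = 1 exactly.

Treewidth 1.
Bags: B1 = {a, c}  B2 = {a, b}  B3 = {a, d}
Tree: B1–B2, B2–B3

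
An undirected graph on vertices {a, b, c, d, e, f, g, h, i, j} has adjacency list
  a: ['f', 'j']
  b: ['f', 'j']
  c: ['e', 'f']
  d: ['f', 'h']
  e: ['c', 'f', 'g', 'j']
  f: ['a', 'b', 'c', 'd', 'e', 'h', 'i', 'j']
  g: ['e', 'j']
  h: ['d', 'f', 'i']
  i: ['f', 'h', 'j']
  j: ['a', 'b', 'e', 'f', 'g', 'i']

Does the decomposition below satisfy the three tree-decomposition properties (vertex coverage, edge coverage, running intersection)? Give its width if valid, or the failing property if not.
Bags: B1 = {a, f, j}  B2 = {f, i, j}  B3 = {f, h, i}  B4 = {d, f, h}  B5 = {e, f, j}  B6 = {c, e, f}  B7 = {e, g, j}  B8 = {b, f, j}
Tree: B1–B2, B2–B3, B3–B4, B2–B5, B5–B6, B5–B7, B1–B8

Yes; width 2.

Vertex coverage: the bags together contain {a, b, c, d, e, f, g, h, i, j}, the full vertex set. Edge coverage: each edge of G has both endpoints in at least one bag. Running intersection: for every vertex, the bags containing it form a connected subtree. All three properties hold, so this is a valid tree decomposition of width max|bag| − 1 = 2, and hence tw(G) ≤ 2.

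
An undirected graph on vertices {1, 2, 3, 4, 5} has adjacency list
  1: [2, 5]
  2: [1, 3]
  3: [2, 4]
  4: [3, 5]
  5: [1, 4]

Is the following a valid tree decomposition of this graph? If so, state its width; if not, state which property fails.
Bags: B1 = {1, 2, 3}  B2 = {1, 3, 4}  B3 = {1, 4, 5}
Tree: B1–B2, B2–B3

Yes; width 2.

Every vertex of G appears in some bag (union = {1, 2, 3, 4, 5}); every edge is covered by a bag; and for each vertex v the set of bags containing v is connected in the bag tree. The decomposition is therefore valid. The largest bag has 3 vertices, so the width is 2.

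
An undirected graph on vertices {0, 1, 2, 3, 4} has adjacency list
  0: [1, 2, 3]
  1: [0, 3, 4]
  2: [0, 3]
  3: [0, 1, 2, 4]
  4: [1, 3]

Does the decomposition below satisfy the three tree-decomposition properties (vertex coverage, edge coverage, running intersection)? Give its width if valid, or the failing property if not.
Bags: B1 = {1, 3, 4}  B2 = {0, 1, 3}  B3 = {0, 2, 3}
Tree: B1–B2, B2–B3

Vertex coverage: the bags together contain {0, 1, 2, 3, 4}, the full vertex set. Edge coverage: each edge of G has both endpoints in at least one bag. Running intersection: for every vertex, the bags containing it form a connected subtree. All three properties hold, so this is a valid tree decomposition of width max|bag| − 1 = 2, and hence tw(G) ≤ 2.

Yes; width 2.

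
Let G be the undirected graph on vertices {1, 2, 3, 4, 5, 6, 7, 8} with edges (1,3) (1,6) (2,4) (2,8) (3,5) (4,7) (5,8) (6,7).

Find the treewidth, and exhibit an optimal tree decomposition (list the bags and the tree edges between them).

Treewidth 2.
Bags: B1 = {1, 3, 5}  B2 = {1, 5, 8}  B3 = {1, 2, 8}  B4 = {1, 2, 4}  B5 = {1, 4, 7}  B6 = {1, 6, 7}
Tree: B1–B2, B2–B3, B3–B4, B4–B5, B5–B6

The largest bag has 3 vertices, giving width 2; this decomposition certifies tw(G) ≤ 2. The edges 1–3–5–8–2–4–7–6–1 form a cycle, so G is not a tree and its treewidth is at least 2. Therefore the treewidth is 2.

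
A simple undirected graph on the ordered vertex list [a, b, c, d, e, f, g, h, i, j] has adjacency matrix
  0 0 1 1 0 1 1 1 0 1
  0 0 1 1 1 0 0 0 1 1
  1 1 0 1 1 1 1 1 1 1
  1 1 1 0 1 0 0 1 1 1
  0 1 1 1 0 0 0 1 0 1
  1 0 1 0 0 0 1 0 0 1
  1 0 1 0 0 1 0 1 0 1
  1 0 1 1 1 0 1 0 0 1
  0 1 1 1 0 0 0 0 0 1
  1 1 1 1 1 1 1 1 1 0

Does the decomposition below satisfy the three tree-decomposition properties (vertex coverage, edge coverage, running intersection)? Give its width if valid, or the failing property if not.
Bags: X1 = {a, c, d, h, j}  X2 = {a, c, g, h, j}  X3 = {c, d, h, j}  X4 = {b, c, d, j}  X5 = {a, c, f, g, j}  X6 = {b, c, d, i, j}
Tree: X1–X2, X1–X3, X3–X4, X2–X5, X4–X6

A tree decomposition must satisfy three properties: every vertex lies in some bag; for every edge, both endpoints lie together in some bag; and for every vertex, the bags containing it form a connected subtree. Here vertex e appears in no bag, so the decomposition is invalid.

No — vertex e appears in no bag.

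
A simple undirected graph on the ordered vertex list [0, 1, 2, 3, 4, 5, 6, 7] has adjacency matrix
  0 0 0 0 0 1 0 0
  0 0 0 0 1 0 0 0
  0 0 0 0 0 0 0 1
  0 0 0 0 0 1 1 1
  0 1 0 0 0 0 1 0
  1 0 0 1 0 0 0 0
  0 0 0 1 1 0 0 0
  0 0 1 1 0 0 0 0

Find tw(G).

A width-1 tree decomposition is:
Bags: B1 = {3, 5}  B2 = {3, 6}  B3 = {4, 6}  B4 = {3, 7}  B5 = {2, 7}  B6 = {1, 4}  B7 = {0, 5}
Tree: B1–B2, B2–B3, B1–B4, B4–B5, B3–B6, B1–B7
The largest bag has 2 vertices, giving width 1; this decomposition certifies tw(G) ≤ 1. Since G has at least one edge (e.g. 3–5), it is not an edgeless graph, so tw(G) ≥ 1. Therefore the treewidth is 1.

1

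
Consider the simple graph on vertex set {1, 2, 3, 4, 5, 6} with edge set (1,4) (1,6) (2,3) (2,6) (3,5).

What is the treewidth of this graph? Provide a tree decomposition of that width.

Every bag has size at most 2, so the width is 2 − 1 = 1 and tw(G) ≤ 1. Since G has at least one edge (e.g. 5–3), it is not an edgeless graph, so tw(G) ≥ 1. Hence tw(G) = 1 exactly.

Treewidth 1.
One optimal decomposition is:
Bags: B1 = {3, 5}  B2 = {2, 3}  B3 = {2, 6}  B4 = {1, 6}  B5 = {1, 4}
Tree: B1–B2, B2–B3, B3–B4, B4–B5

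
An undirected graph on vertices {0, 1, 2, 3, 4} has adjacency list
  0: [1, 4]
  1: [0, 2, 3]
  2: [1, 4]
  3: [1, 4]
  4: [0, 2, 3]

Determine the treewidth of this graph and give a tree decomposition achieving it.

Treewidth 2.
One such decomposition:
Bags: B1 = {1, 3, 4}  B2 = {1, 2, 4}  B3 = {0, 1, 4}
Tree: B1–B2, B2–B3

Every bag has size at most 3, so the width is 3 − 1 = 2 and tw(G) ≤ 2. For the lower bound, G contains the cycle 4–3–1–2–4, so G is not a forest; only forests have treewidth ≤ 1, hence tw(G) ≥ 2. Therefore the treewidth is 2.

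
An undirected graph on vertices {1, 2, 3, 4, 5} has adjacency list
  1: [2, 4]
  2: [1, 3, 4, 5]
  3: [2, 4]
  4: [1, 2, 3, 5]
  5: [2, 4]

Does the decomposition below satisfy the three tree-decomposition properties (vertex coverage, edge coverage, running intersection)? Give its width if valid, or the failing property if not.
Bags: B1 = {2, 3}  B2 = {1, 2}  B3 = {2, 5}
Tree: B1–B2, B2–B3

A tree decomposition must satisfy three properties: every vertex lies in some bag; for every edge, both endpoints lie together in some bag; and for every vertex, the bags containing it form a connected subtree. Here vertex 4 appears in no bag, so the decomposition is invalid.

No — vertex 4 appears in no bag.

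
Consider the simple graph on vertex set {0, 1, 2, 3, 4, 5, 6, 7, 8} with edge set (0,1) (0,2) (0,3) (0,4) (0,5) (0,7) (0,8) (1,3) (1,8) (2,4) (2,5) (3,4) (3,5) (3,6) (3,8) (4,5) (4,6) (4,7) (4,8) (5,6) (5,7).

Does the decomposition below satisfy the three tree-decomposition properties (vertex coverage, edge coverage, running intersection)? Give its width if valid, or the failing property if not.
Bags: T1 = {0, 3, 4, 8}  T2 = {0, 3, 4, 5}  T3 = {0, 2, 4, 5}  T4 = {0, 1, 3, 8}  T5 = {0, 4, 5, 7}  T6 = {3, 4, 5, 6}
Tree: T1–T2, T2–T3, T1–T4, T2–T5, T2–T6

Every vertex of G appears in some bag (union = {0, 1, 2, 3, 4, 5, 6, 7, 8}); every edge is covered by a bag; and for each vertex v the set of bags containing v is connected in the bag tree. The decomposition is therefore valid. The largest bag has 4 vertices, so the width is 3.

Yes; width 3.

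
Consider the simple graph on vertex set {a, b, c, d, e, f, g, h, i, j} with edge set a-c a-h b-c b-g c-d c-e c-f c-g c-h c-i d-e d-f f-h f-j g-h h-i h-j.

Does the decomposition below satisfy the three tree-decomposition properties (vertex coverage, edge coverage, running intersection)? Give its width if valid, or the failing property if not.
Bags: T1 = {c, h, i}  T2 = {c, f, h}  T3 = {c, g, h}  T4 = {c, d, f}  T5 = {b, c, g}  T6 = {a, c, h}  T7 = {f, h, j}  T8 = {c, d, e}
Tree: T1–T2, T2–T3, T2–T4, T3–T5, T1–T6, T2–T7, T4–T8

Vertex coverage: the bags together contain {a, b, c, d, e, f, g, h, i, j}, the full vertex set. Edge coverage: each edge of G has both endpoints in at least one bag. Running intersection: for every vertex, the bags containing it form a connected subtree. All three properties hold, so this is a valid tree decomposition of width max|bag| − 1 = 2, and hence tw(G) ≤ 2.

Yes; width 2.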